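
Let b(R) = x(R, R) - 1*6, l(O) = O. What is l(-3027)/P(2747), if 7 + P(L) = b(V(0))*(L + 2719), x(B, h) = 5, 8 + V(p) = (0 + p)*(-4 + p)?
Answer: 3027/5473 ≈ 0.55308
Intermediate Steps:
V(p) = -8 + p*(-4 + p) (V(p) = -8 + (0 + p)*(-4 + p) = -8 + p*(-4 + p))
b(R) = -1 (b(R) = 5 - 1*6 = 5 - 6 = -1)
P(L) = -2726 - L (P(L) = -7 - (L + 2719) = -7 - (2719 + L) = -7 + (-2719 - L) = -2726 - L)
l(-3027)/P(2747) = -3027/(-2726 - 1*2747) = -3027/(-2726 - 2747) = -3027/(-5473) = -3027*(-1/5473) = 3027/5473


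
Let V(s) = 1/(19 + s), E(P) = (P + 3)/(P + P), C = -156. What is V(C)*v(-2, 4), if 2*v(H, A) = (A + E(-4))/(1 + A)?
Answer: -33/10960 ≈ -0.0030109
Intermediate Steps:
E(P) = (3 + P)/(2*P) (E(P) = (3 + P)/((2*P)) = (3 + P)*(1/(2*P)) = (3 + P)/(2*P))
v(H, A) = (⅛ + A)/(2*(1 + A)) (v(H, A) = ((A + (½)*(3 - 4)/(-4))/(1 + A))/2 = ((A + (½)*(-¼)*(-1))/(1 + A))/2 = ((A + ⅛)/(1 + A))/2 = ((⅛ + A)/(1 + A))/2 = (⅛ + A)/(2*(1 + A)))
V(C)*v(-2, 4) = ((1 + 8*4)/(16*(1 + 4)))/(19 - 156) = ((1/16)*(1 + 32)/5)/(-137) = -33/(2192*5) = -1/137*33/80 = -33/10960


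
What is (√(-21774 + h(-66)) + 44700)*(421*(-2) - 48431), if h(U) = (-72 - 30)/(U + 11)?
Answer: -2202503100 - 295638*I*√1829465/55 ≈ -2.2025e+9 - 7.2704e+6*I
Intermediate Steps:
h(U) = -102/(11 + U)
(√(-21774 + h(-66)) + 44700)*(421*(-2) - 48431) = (√(-21774 - 102/(11 - 66)) + 44700)*(421*(-2) - 48431) = (√(-21774 - 102/(-55)) + 44700)*(-842 - 48431) = (√(-21774 - 102*(-1/55)) + 44700)*(-49273) = (√(-21774 + 102/55) + 44700)*(-49273) = (√(-1197468/55) + 44700)*(-49273) = (6*I*√1829465/55 + 44700)*(-49273) = (44700 + 6*I*√1829465/55)*(-49273) = -2202503100 - 295638*I*√1829465/55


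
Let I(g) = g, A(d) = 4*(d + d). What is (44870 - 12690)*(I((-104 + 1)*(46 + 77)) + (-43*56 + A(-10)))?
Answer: -487752260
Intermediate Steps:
A(d) = 8*d (A(d) = 4*(2*d) = 8*d)
(44870 - 12690)*(I((-104 + 1)*(46 + 77)) + (-43*56 + A(-10))) = (44870 - 12690)*((-104 + 1)*(46 + 77) + (-43*56 + 8*(-10))) = 32180*(-103*123 + (-2408 - 80)) = 32180*(-12669 - 2488) = 32180*(-15157) = -487752260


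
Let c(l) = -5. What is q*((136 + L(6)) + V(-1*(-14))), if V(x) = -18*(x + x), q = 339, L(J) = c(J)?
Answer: -126447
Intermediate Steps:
L(J) = -5
V(x) = -36*x
q*((136 + L(6)) + V(-1*(-14))) = 339*((136 - 5) - (-36)*(-14)) = 339*(131 - 36*14) = 339*(131 - 504) = 339*(-373) = -126447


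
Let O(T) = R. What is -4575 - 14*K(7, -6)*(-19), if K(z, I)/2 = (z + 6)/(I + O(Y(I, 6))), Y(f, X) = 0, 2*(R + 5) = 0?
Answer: -57241/11 ≈ -5203.7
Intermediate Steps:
R = -5 (R = -5 + (½)*0 = -5 + 0 = -5)
O(T) = -5
K(z, I) = 2*(6 + z)/(-5 + I) (K(z, I) = 2*((z + 6)/(I - 5)) = 2*((6 + z)/(-5 + I)) = 2*(6 + z)/(-5 + I))
-4575 - 14*K(7, -6)*(-19) = -4575 - 28*(6 + 7)/(-5 - 6)*(-19) = -4575 - 28*13/(-11)*(-19) = -4575 - 28*(-1)*13/11*(-19) = -4575 - 14*(-26/11)*(-19) = -4575 + (364/11)*(-19) = -4575 - 6916/11 = -57241/11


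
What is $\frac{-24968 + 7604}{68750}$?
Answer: $- \frac{8682}{34375} \approx -0.25257$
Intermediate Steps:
$\frac{-24968 + 7604}{68750} = \left(-17364\right) \frac{1}{68750} = - \frac{8682}{34375}$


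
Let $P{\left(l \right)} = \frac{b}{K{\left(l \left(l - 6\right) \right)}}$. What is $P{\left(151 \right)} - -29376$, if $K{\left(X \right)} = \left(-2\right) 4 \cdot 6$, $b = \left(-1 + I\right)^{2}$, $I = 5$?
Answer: $\frac{88127}{3} \approx 29376.0$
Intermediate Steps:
$b = 16$ ($b = \left(-1 + 5\right)^{2} = 4^{2} = 16$)
$K{\left(X \right)} = -48$ ($K{\left(X \right)} = \left(-8\right) 6 = -48$)
$P{\left(l \right)} = - \frac{1}{3}$ ($P{\left(l \right)} = \frac{16}{-48} = 16 \left(- \frac{1}{48}\right) = - \frac{1}{3}$)
$P{\left(151 \right)} - -29376 = - \frac{1}{3} - -29376 = - \frac{1}{3} + 29376 = \frac{88127}{3}$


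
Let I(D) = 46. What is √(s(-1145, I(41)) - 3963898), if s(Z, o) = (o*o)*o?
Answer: 3*I*√429618 ≈ 1966.4*I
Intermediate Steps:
s(Z, o) = o³ (s(Z, o) = o²*o = o³)
√(s(-1145, I(41)) - 3963898) = √(46³ - 3963898) = √(97336 - 3963898) = √(-3866562) = 3*I*√429618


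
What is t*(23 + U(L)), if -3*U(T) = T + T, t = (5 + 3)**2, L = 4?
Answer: 3904/3 ≈ 1301.3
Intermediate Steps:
t = 64 (t = 8**2 = 64)
U(T) = -2*T/3 (U(T) = -(T + T)/3 = -2*T/3)
t*(23 + U(L)) = 64*(23 - 2/3*4) = 64*(23 - 8/3) = 64*(61/3) = 3904/3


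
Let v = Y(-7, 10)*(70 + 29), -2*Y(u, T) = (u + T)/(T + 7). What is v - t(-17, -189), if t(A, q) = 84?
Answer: -3153/34 ≈ -92.735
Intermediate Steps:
Y(u, T) = -(T + u)/(2*(7 + T)) (Y(u, T) = -(u + T)/(2*(T + 7)) = -(T + u)/(2*(7 + T)))
v = -297/34 (v = ((-1*10 - 1*(-7))/(2*(7 + 10)))*(70 + 29) = ((1/2)*(-10 + 7)/17)*99 = ((1/2)*(1/17)*(-3))*99 = -3/34*99 = -297/34 ≈ -8.7353)
v - t(-17, -189) = -297/34 - 1*84 = -297/34 - 84 = -3153/34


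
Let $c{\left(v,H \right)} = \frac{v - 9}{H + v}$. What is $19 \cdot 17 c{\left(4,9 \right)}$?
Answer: $- \frac{1615}{13} \approx -124.23$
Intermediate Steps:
$c{\left(v,H \right)} = \frac{-9 + v}{H + v}$
$19 \cdot 17 c{\left(4,9 \right)} = 19 \cdot 17 \frac{-9 + 4}{9 + 4} = 323 \cdot \frac{1}{13} \left(-5\right) = 323 \left(- \frac{5}{13}\right) = - \frac{1615}{13}$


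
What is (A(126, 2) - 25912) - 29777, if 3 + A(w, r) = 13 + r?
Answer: -55677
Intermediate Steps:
A(w, r) = 10 + r (A(w, r) = -3 + (13 + r) = 10 + r)
(A(126, 2) - 25912) - 29777 = ((10 + 2) - 25912) - 29777 = (12 - 25912) - 29777 = -25900 - 29777 = -55677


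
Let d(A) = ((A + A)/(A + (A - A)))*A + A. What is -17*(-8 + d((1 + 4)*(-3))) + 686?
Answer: 1587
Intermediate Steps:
d(A) = 3*A (d(A) = ((2*A)/(A + 0))*A + A = ((2*A)/A)*A + A = 2*A + A = 3*A)
-17*(-8 + d((1 + 4)*(-3))) + 686 = -17*(-8 + 3*((1 + 4)*(-3))) + 686 = -17*(-8 + 3*(5*(-3))) + 686 = -17*(-8 + 3*(-15)) + 686 = -17*(-8 - 45) + 686 = -17*(-53) + 686 = 901 + 686 = 1587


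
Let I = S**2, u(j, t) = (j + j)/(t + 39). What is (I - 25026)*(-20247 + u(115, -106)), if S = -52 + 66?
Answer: 33688822570/67 ≈ 5.0282e+8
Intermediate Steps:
u(j, t) = 2*j/(39 + t) (u(j, t) = (2*j)/(39 + t) = 2*j/(39 + t))
S = 14
I = 196 (I = 14**2 = 196)
(I - 25026)*(-20247 + u(115, -106)) = (196 - 25026)*(-20247 + 2*115/(39 - 106)) = -24830*(-20247 + 2*115/(-67)) = -24830*(-20247 + 2*115*(-1/67)) = -24830*(-20247 - 230/67) = -24830*(-1356779/67) = 33688822570/67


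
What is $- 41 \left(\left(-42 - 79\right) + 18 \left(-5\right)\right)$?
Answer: $8651$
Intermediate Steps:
$- 41 \left(\left(-42 - 79\right) + 18 \left(-5\right)\right) = - 41 \left(\left(-42 - 79\right) - 90\right) = - 41 \left(-121 - 90\right) = \left(-41\right) \left(-211\right) = 8651$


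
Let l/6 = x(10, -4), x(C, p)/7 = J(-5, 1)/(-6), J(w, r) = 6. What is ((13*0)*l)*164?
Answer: 0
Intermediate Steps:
x(C, p) = -7 (x(C, p) = 7*(6/(-6)) = 7*(6*(-1/6)) = 7*(-1) = -7)
l = -42 (l = 6*(-7) = -42)
((13*0)*l)*164 = ((13*0)*(-42))*164 = (0*(-42))*164 = 0*164 = 0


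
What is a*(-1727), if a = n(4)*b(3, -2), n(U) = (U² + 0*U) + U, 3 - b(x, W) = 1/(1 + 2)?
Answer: -276320/3 ≈ -92107.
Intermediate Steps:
b(x, W) = 8/3 (b(x, W) = 3 - 1/(1 + 2) = 3 - 1/3 = 3 - 1*⅓ = 3 - ⅓ = 8/3)
n(U) = U + U² (n(U) = (U² + 0) + U = U² + U = U + U²)
a = 160/3 (a = (4*(1 + 4))*(8/3) = (4*5)*(8/3) = 20*(8/3) = 160/3 ≈ 53.333)
a*(-1727) = (160/3)*(-1727) = -276320/3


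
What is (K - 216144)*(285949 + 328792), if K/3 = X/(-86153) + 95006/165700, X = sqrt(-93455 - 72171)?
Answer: -11008405539501231/82850 - 1844223*I*sqrt(165626)/86153 ≈ -1.3287e+11 - 8711.8*I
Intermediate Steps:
X = I*sqrt(165626) (X = sqrt(-165626) = I*sqrt(165626) ≈ 406.97*I)
K = 142509/82850 - 3*I*sqrt(165626)/86153 (K = 3*((I*sqrt(165626))/(-86153) + 95006/165700) = 3*((I*sqrt(165626))*(-1/86153) + 95006*(1/165700)) = 3*(-I*sqrt(165626)/86153 + 47503/82850) = 3*(47503/82850 - I*sqrt(165626)/86153) = 142509/82850 - 3*I*sqrt(165626)/86153 ≈ 1.7201 - 0.014171*I)
(K - 216144)*(285949 + 328792) = ((142509/82850 - 3*I*sqrt(165626)/86153) - 216144)*(285949 + 328792) = (-17907387891/82850 - 3*I*sqrt(165626)/86153)*614741 = -11008405539501231/82850 - 1844223*I*sqrt(165626)/86153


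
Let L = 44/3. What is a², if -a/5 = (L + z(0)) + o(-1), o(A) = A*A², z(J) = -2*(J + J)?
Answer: 42025/9 ≈ 4669.4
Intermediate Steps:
L = 44/3 (L = 44*(⅓) = 44/3 ≈ 14.667)
z(J) = -4*J
o(A) = A³
a = -205/3 (a = -5*((44/3 - 4*0) + (-1)³) = -5*((44/3 + 0) - 1) = -5*(44/3 - 1) = -5*41/3 = -205/3 ≈ -68.333)
a² = (-205/3)² = 42025/9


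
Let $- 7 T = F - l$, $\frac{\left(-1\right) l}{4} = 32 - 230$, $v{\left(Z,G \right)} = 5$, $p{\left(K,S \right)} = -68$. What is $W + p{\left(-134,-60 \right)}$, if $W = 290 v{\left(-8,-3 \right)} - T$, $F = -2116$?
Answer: $\frac{6766}{7} \approx 966.57$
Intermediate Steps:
$l = 792$ ($l = - 4 \left(32 - 230\right) = \left(-4\right) \left(-198\right) = 792$)
$T = \frac{2908}{7}$ ($T = - \frac{-2116 - 792}{7} = \left(- \frac{1}{7}\right) \left(-2908\right) = \frac{2908}{7} \approx 415.43$)
$W = \frac{7242}{7}$ ($W = 290 \cdot 5 - \frac{2908}{7} = 1450 - \frac{2908}{7} = \frac{7242}{7} \approx 1034.6$)
$W + p{\left(-134,-60 \right)} = \frac{7242}{7} - 68 = \frac{6766}{7}$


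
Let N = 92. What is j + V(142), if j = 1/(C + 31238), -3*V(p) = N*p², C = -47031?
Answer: -29297404787/47379 ≈ -6.1836e+5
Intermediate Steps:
V(p) = -92*p²/3
j = -1/15793 (j = 1/(-47031 + 31238) = 1/(-15793) = -1/15793 ≈ -6.3319e-5)
j + V(142) = -1/15793 - 92/3*142² = -1/15793 - 92/3*20164 = -1/15793 - 1855088/3 = -29297404787/47379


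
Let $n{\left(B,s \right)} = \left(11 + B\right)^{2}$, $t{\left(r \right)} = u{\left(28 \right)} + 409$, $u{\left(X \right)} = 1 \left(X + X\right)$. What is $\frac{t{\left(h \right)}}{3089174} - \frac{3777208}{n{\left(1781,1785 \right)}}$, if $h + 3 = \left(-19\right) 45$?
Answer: $- \frac{729184969277}{620009578496} \approx -1.1761$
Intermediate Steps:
$h = -858$ ($h = -3 - 855 = -858$)
$u{\left(X \right)} = 2 X$ ($u{\left(X \right)} = 1 \cdot 2 X = 2 X$)
$t{\left(r \right)} = 465$ ($t{\left(r \right)} = 2 \cdot 28 + 409 = 56 + 409 = 465$)
$\frac{t{\left(h \right)}}{3089174} - \frac{3777208}{n{\left(1781,1785 \right)}} = \frac{465}{3089174} - \frac{3777208}{\left(11 + 1781\right)^{2}} = 465 \cdot \frac{1}{3089174} - \frac{3777208}{1792^{2}} = \frac{465}{3089174} - \frac{3777208}{3211264} = \frac{465}{3089174} - \frac{472151}{401408} = - \frac{729184969277}{620009578496}$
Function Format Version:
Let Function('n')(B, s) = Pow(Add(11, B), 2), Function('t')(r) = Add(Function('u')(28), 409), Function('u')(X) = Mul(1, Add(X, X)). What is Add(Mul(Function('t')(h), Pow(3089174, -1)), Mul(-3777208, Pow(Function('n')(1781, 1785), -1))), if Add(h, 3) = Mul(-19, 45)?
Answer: Rational(-729184969277, 620009578496) ≈ -1.1761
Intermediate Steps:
h = -858 (h = Add(-3, Mul(-19, 45)) = Add(-3, -855) = -858)
Function('u')(X) = Mul(2, X) (Function('u')(X) = Mul(1, Mul(2, X)) = Mul(2, X))
Function('t')(r) = 465 (Function('t')(r) = Add(Mul(2, 28), 409) = Add(56, 409) = 465)
Add(Mul(Function('t')(h), Pow(3089174, -1)), Mul(-3777208, Pow(Function('n')(1781, 1785), -1))) = Add(Mul(465, Pow(3089174, -1)), Mul(-3777208, Pow(Pow(Add(11, 1781), 2), -1))) = Add(Mul(465, Rational(1, 3089174)), Mul(-3777208, Pow(Pow(1792, 2), -1))) = Add(Rational(465, 3089174), Mul(-3777208, Pow(3211264, -1))) = Add(Rational(465, 3089174), Mul(-3777208, Rational(1, 3211264))) = Add(Rational(465, 3089174), Rational(-472151, 401408)) = Rational(-729184969277, 620009578496)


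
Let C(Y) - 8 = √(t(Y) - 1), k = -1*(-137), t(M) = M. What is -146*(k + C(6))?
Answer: -21170 - 146*√5 ≈ -21496.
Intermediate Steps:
k = 137
C(Y) = 8 + √(-1 + Y) (C(Y) = 8 + √(Y - 1) = 8 + √(-1 + Y))
-146*(k + C(6)) = -146*(137 + (8 + √(-1 + 6))) = -146*(137 + (8 + √5)) = -146*(145 + √5) = -21170 - 146*√5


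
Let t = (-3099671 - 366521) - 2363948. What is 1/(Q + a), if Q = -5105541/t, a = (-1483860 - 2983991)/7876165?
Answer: 612255261508/188851820015 ≈ 3.2420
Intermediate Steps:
t = -5830140 (t = -3466192 - 2363948 = -5830140)
a = -4467851/7876165 (a = -4467851*1/7876165 = -4467851/7876165 ≈ -0.56726)
Q = 1701847/1943380 (Q = -5105541/(-5830140) = -5105541*(-1/5830140) = 1701847/1943380 ≈ 0.87572)
1/(Q + a) = 1/(1701847/1943380 - 4467851/7876165) = 1/(188851820015/612255261508) = 612255261508/188851820015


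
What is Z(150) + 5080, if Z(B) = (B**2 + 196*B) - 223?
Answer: 56757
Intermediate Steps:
Z(B) = -223 + B**2 + 196*B
Z(150) + 5080 = (-223 + 150**2 + 196*150) + 5080 = (-223 + 22500 + 29400) + 5080 = 51677 + 5080 = 56757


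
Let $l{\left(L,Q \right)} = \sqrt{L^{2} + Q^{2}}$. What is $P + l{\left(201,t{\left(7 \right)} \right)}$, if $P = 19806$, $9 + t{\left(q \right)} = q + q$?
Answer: $19806 + \sqrt{40426} \approx 20007.0$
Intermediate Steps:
$t{\left(q \right)} = -9 + 2 q$ ($t{\left(q \right)} = -9 + \left(q + q\right) = -9 + 2 q$)
$P + l{\left(201,t{\left(7 \right)} \right)} = 19806 + \sqrt{201^{2} + \left(-9 + 2 \cdot 7\right)^{2}} = 19806 + \sqrt{40401 + \left(-9 + 14\right)^{2}} = 19806 + \sqrt{40401 + 5^{2}} = 19806 + \sqrt{40401 + 25} = 19806 + \sqrt{40426}$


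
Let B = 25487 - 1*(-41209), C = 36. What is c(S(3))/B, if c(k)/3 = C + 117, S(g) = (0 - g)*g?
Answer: 153/22232 ≈ 0.0068820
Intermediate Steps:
S(g) = -g**2 (S(g) = (-g)*g = -g**2)
c(k) = 459 (c(k) = 3*(36 + 117) = 3*153 = 459)
B = 66696 (B = 25487 + 41209 = 66696)
c(S(3))/B = 459/66696 = 459*(1/66696) = 153/22232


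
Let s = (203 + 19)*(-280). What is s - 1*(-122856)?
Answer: 60696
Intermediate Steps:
s = -62160 (s = 222*(-280) = -62160)
s - 1*(-122856) = -62160 - 1*(-122856) = -62160 + 122856 = 60696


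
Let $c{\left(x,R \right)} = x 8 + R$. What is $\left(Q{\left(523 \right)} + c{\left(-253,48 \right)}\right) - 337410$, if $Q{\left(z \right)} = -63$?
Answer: $-339449$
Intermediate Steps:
$c{\left(x,R \right)} = R + 8 x$ ($c{\left(x,R \right)} = 8 x + R = R + 8 x$)
$\left(Q{\left(523 \right)} + c{\left(-253,48 \right)}\right) - 337410 = \left(-63 + \left(48 + 8 \left(-253\right)\right)\right) - 337410 = \left(-63 + \left(48 - 2024\right)\right) - 337410 = \left(-63 - 1976\right) - 337410 = -2039 - 337410 = -339449$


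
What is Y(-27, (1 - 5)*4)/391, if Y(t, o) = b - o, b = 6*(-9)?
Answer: -38/391 ≈ -0.097187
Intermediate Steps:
b = -54
Y(t, o) = -54 - o
Y(-27, (1 - 5)*4)/391 = (-54 - (1 - 5)*4)/391 = (-54 - (-4)*4)*(1/391) = (-54 - 1*(-16))*(1/391) = (-54 + 16)*(1/391) = -38*1/391 = -38/391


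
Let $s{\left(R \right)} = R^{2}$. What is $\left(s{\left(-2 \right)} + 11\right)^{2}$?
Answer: $225$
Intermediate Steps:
$\left(s{\left(-2 \right)} + 11\right)^{2} = \left(\left(-2\right)^{2} + 11\right)^{2} = \left(4 + 11\right)^{2} = 15^{2} = 225$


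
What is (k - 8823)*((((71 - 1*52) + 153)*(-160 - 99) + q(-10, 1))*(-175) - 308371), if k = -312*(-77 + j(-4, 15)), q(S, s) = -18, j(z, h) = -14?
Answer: 146585097351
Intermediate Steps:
k = 28392 (k = -312*(-77 - 14) = -312*(-91) = 28392)
(k - 8823)*((((71 - 1*52) + 153)*(-160 - 99) + q(-10, 1))*(-175) - 308371) = (28392 - 8823)*((((71 - 1*52) + 153)*(-160 - 99) - 18)*(-175) - 308371) = 19569*((((71 - 52) + 153)*(-259) - 18)*(-175) - 308371) = 19569*(((19 + 153)*(-259) - 18)*(-175) - 308371) = 19569*((172*(-259) - 18)*(-175) - 308371) = 19569*((-44548 - 18)*(-175) - 308371) = 19569*(-44566*(-175) - 308371) = 19569*(7799050 - 308371) = 19569*7490679 = 146585097351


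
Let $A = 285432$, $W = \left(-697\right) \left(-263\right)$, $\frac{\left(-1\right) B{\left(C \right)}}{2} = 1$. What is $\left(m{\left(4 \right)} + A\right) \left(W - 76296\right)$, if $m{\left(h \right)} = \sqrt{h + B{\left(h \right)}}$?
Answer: $30545505480 + 107015 \sqrt{2} \approx 3.0546 \cdot 10^{10}$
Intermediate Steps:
$B{\left(C \right)} = -2$ ($B{\left(C \right)} = \left(-2\right) 1 = -2$)
$m{\left(h \right)} = \sqrt{-2 + h}$ ($m{\left(h \right)} = \sqrt{h - 2} = \sqrt{-2 + h}$)
$W = 183311$
$\left(m{\left(4 \right)} + A\right) \left(W - 76296\right) = \left(\sqrt{-2 + 4} + 285432\right) \left(183311 - 76296\right) = \left(\sqrt{2} + 285432\right) \left(183311 - 76296\right) = \left(285432 + \sqrt{2}\right) 107015 = 30545505480 + 107015 \sqrt{2}$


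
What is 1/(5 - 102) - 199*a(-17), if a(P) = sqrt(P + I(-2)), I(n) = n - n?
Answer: -1/97 - 199*I*sqrt(17) ≈ -0.010309 - 820.5*I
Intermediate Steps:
I(n) = 0
a(P) = sqrt(P) (a(P) = sqrt(P + 0) = sqrt(P))
1/(5 - 102) - 199*a(-17) = 1/(5 - 102) - 199*I*sqrt(17) = 1/(-97) - 199*I*sqrt(17) = -1/97 - 199*I*sqrt(17)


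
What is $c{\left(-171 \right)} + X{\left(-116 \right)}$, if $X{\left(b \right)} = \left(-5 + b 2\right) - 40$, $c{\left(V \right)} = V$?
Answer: $-448$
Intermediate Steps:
$X{\left(b \right)} = -45 + 2 b$ ($X{\left(b \right)} = \left(-5 + 2 b\right) - 40 = -45 + 2 b$)
$c{\left(-171 \right)} + X{\left(-116 \right)} = -171 + \left(-45 + 2 \left(-116\right)\right) = -171 - 277 = -448$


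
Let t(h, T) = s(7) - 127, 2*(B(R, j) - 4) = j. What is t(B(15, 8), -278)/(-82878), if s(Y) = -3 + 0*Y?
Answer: 65/41439 ≈ 0.0015686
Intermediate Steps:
B(R, j) = 4 + j/2
s(Y) = -3 (s(Y) = -3 + 0 = -3)
t(h, T) = -130 (t(h, T) = -3 - 127 = -130)
t(B(15, 8), -278)/(-82878) = -130/(-82878) = -130*(-1/82878) = 65/41439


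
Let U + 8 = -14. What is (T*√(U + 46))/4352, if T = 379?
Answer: 379*√6/2176 ≈ 0.42663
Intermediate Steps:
U = -22 (U = -8 - 14 = -22)
(T*√(U + 46))/4352 = (379*√(-22 + 46))/4352 = (379*√24)*(1/4352) = (379*(2*√6))*(1/4352) = (758*√6)*(1/4352) = 379*√6/2176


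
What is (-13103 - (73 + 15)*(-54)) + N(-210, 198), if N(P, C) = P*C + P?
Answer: -50141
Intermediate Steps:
N(P, C) = P + C*P (N(P, C) = C*P + P = P + C*P)
(-13103 - (73 + 15)*(-54)) + N(-210, 198) = (-13103 - (73 + 15)*(-54)) - 210*(1 + 198) = (-13103 - 88*(-54)) - 210*199 = (-13103 - 1*(-4752)) - 41790 = (-13103 + 4752) - 41790 = -8351 - 41790 = -50141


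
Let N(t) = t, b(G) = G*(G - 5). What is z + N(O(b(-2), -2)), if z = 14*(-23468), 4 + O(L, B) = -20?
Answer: -328576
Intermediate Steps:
b(G) = G*(-5 + G)
O(L, B) = -24 (O(L, B) = -4 - 20 = -24)
z = -328552
z + N(O(b(-2), -2)) = -328552 - 24 = -328576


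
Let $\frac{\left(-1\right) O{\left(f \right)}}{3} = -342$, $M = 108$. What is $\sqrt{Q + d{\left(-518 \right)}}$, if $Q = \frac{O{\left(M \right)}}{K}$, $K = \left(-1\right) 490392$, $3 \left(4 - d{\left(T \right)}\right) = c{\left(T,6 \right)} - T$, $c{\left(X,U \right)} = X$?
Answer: $\frac{\sqrt{15139741}}{1946} \approx 1.9995$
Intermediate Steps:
$d{\left(T \right)} = 4$ ($d{\left(T \right)} = 4 - \frac{T - T}{3} = 4 - 0 = 4 + 0 = 4$)
$O{\left(f \right)} = 1026$ ($O{\left(f \right)} = \left(-3\right) \left(-342\right) = 1026$)
$K = -490392$
$Q = - \frac{57}{27244}$ ($Q = \frac{1026}{-490392} = 1026 \left(- \frac{1}{490392}\right) = - \frac{57}{27244} \approx -0.0020922$)
$\sqrt{Q + d{\left(-518 \right)}} = \sqrt{- \frac{57}{27244} + 4} = \sqrt{\frac{108919}{27244}} = \frac{\sqrt{15139741}}{1946}$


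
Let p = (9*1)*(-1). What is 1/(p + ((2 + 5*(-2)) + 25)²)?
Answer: 1/280 ≈ 0.0035714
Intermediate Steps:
p = -9 (p = 9*(-1) = -9)
1/(p + ((2 + 5*(-2)) + 25)²) = 1/(-9 + ((2 + 5*(-2)) + 25)²) = 1/(-9 + ((2 - 10) + 25)²) = 1/(-9 + (-8 + 25)²) = 1/(-9 + 17²) = 1/(-9 + 289) = 1/280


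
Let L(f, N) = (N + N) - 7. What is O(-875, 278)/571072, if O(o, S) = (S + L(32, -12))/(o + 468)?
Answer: -247/232426304 ≈ -1.0627e-6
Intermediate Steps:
L(f, N) = -7 + 2*N (L(f, N) = 2*N - 7 = -7 + 2*N)
O(o, S) = (-31 + S)/(468 + o) (O(o, S) = (S + (-7 + 2*(-12)))/(o + 468) = (S + (-7 - 24))/(468 + o) = (S - 31)/(468 + o) = (-31 + S)/(468 + o))
O(-875, 278)/571072 = ((-31 + 278)/(468 - 875))/571072 = (247/(-407))*(1/571072) = -1/407*247*(1/571072) = -247/407*1/571072 = -247/232426304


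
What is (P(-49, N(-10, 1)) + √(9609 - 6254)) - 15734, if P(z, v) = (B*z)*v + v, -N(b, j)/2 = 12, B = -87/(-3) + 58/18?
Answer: 66406/3 + √3355 ≈ 22193.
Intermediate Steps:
B = 290/9 (B = -87*(-⅓) + 58*(1/18) = 29 + 29/9 = 290/9 ≈ 32.222)
N(b, j) = -24 (N(b, j) = -2*12 = -24)
P(z, v) = v + 290*v*z/9 (P(z, v) = (290*z/9)*v + v = 290*v*z/9 + v = v + 290*v*z/9)
(P(-49, N(-10, 1)) + √(9609 - 6254)) - 15734 = ((⅑)*(-24)*(9 + 290*(-49)) + √(9609 - 6254)) - 15734 = ((⅑)*(-24)*(9 - 14210) + √3355) - 15734 = ((⅑)*(-24)*(-14201) + √3355) - 15734 = (113608/3 + √3355) - 15734 = 66406/3 + √3355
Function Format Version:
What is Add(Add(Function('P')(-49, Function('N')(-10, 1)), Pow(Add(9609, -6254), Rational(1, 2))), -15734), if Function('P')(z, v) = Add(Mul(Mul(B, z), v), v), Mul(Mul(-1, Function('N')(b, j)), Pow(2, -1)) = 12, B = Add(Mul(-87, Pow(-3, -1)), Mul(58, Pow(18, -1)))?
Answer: Add(Rational(66406, 3), Pow(3355, Rational(1, 2))) ≈ 22193.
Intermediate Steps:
B = Rational(290, 9) (B = Add(Mul(-87, Rational(-1, 3)), Mul(58, Rational(1, 18))) = Add(29, Rational(29, 9)) = Rational(290, 9) ≈ 32.222)
Function('N')(b, j) = -24 (Function('N')(b, j) = Mul(-2, 12) = -24)
Function('P')(z, v) = Add(v, Mul(Rational(290, 9), v, z)) (Function('P')(z, v) = Add(Mul(Mul(Rational(290, 9), z), v), v) = Add(Mul(Rational(290, 9), v, z), v) = Add(v, Mul(Rational(290, 9), v, z)))
Add(Add(Function('P')(-49, Function('N')(-10, 1)), Pow(Add(9609, -6254), Rational(1, 2))), -15734) = Add(Add(Mul(Rational(1, 9), -24, Add(9, Mul(290, -49))), Pow(Add(9609, -6254), Rational(1, 2))), -15734) = Add(Add(Mul(Rational(1, 9), -24, Add(9, -14210)), Pow(3355, Rational(1, 2))), -15734) = Add(Add(Mul(Rational(1, 9), -24, -14201), Pow(3355, Rational(1, 2))), -15734) = Add(Add(Rational(113608, 3), Pow(3355, Rational(1, 2))), -15734) = Add(Rational(66406, 3), Pow(3355, Rational(1, 2)))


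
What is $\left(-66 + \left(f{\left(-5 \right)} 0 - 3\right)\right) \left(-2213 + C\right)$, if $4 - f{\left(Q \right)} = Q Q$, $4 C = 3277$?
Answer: $\frac{384675}{4} \approx 96169.0$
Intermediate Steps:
$C = \frac{3277}{4}$ ($C = \frac{1}{4} \cdot 3277 = \frac{3277}{4} \approx 819.25$)
$f{\left(Q \right)} = 4 - Q^{2}$ ($f{\left(Q \right)} = 4 - Q Q = 4 - Q^{2}$)
$\left(-66 + \left(f{\left(-5 \right)} 0 - 3\right)\right) \left(-2213 + C\right) = \left(-66 - \left(3 - \left(4 - \left(-5\right)^{2}\right) 0\right)\right) \left(-2213 + \frac{3277}{4}\right) = \left(-66 - \left(3 - \left(4 - 25\right) 0\right)\right) \left(- \frac{5575}{4}\right) = \left(-66 - 3\right) \left(- \frac{5575}{4}\right) = \left(-69\right) \left(- \frac{5575}{4}\right) = \frac{384675}{4}$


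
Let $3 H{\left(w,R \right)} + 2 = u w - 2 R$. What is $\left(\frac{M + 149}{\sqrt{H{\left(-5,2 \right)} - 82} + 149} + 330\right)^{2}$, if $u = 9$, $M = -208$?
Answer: $\frac{- 2401109221 i + 97239780 \sqrt{11}}{2 \left(- 11051 i + 447 \sqrt{11}\right)} \approx 1.0864 \cdot 10^{5} + 17.354 i$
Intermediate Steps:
$H{\left(w,R \right)} = - \frac{2}{3} + 3 w - \frac{2 R}{3}$ ($H{\left(w,R \right)} = - \frac{2}{3} + \frac{9 w - 2 R}{3} = - \frac{2}{3} + \frac{- 2 R + 9 w}{3} = - \frac{2}{3} - \left(- 3 w + \frac{2 R}{3}\right) = - \frac{2}{3} + 3 w - \frac{2 R}{3}$)
$\left(\frac{M + 149}{\sqrt{H{\left(-5,2 \right)} - 82} + 149} + 330\right)^{2} = \left(\frac{-208 + 149}{\sqrt{\left(- \frac{2}{3} + 3 \left(-5\right) - \frac{4}{3}\right) - 82} + 149} + 330\right)^{2} = \left(- \frac{59}{\sqrt{\left(- \frac{2}{3} - 15 - \frac{4}{3}\right) - 82} + 149} + 330\right)^{2} = \left(- \frac{59}{\sqrt{-17 - 82} + 149} + 330\right)^{2} = \left(- \frac{59}{\sqrt{-99} + 149} + 330\right)^{2} = \left(- \frac{59}{3 i \sqrt{11} + 149} + 330\right)^{2} = \left(- \frac{59}{149 + 3 i \sqrt{11}} + 330\right)^{2} = \left(330 - \frac{59}{149 + 3 i \sqrt{11}}\right)^{2}$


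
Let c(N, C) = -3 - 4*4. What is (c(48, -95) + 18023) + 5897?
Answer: 23901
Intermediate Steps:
c(N, C) = -19 (c(N, C) = -3 - 16 = -19)
(c(48, -95) + 18023) + 5897 = (-19 + 18023) + 5897 = 18004 + 5897 = 23901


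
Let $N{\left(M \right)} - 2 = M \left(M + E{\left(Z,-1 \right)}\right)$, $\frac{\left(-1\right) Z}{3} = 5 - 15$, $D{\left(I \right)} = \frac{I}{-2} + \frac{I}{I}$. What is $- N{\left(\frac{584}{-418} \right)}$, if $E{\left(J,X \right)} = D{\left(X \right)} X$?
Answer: $- \frac{264168}{43681} \approx -6.0477$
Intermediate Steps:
$D{\left(I \right)} = 1 - \frac{I}{2}$ ($D{\left(I \right)} = I \left(- \frac{1}{2}\right) + 1 = - \frac{I}{2} + 1 = 1 - \frac{I}{2}$)
$Z = 30$ ($Z = - 3 \left(5 - 15\right) = \left(-3\right) \left(-10\right) = 30$)
$E{\left(J,X \right)} = X \left(1 - \frac{X}{2}\right)$ ($E{\left(J,X \right)} = \left(1 - \frac{X}{2}\right) X = X \left(1 - \frac{X}{2}\right)$)
$N{\left(M \right)} = 2 + M \left(- \frac{3}{2} + M\right)$ ($N{\left(M \right)} = 2 + M \left(M + \frac{1}{2} \left(-1\right) \left(2 - -1\right)\right) = 2 + M \left(M + \frac{1}{2} \left(-1\right) \left(2 + 1\right)\right) = 2 + M \left(M + \frac{1}{2} \left(-1\right) 3\right) = 2 + M \left(M - \frac{3}{2}\right) = 2 + M \left(- \frac{3}{2} + M\right)$)
$- N{\left(\frac{584}{-418} \right)} = - (2 + \left(\frac{584}{-418}\right)^{2} - \frac{3 \frac{584}{-418}}{2}) = - (2 + \left(584 \left(- \frac{1}{418}\right)\right)^{2} - \frac{3 \cdot 584 \left(- \frac{1}{418}\right)}{2}) = - (2 + \left(- \frac{292}{209}\right)^{2} - - \frac{438}{209}) = - (2 + \frac{85264}{43681} + \frac{438}{209}) = \left(-1\right) \frac{264168}{43681} = - \frac{264168}{43681}$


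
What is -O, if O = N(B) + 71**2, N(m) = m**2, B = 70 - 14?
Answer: -8177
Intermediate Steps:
B = 56
O = 8177 (O = 56**2 + 71**2 = 3136 + 5041 = 8177)
-O = -1*8177 = -8177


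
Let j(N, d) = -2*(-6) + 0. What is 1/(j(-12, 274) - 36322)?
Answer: -1/36310 ≈ -2.7541e-5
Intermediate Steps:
j(N, d) = 12 (j(N, d) = 12 + 0 = 12)
1/(j(-12, 274) - 36322) = 1/(12 - 36322) = 1/(-36310) = -1/36310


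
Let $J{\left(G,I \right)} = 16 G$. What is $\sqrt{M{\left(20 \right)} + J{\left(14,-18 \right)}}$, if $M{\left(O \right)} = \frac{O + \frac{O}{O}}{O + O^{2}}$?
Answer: $\frac{\sqrt{22405}}{10} \approx 14.968$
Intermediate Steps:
$M{\left(O \right)} = \frac{1 + O}{O + O^{2}}$ ($M{\left(O \right)} = \frac{O + 1}{O + O^{2}} = \frac{1 + O}{O + O^{2}}$)
$\sqrt{M{\left(20 \right)} + J{\left(14,-18 \right)}} = \sqrt{\frac{1}{20} + 16 \cdot 14} = \sqrt{\frac{1}{20} + 224} = \sqrt{\frac{4481}{20}} = \frac{\sqrt{22405}}{10}$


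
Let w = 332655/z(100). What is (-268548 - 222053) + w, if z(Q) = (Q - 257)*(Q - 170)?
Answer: -1078274467/2198 ≈ -4.9057e+5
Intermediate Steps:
z(Q) = (-257 + Q)*(-170 + Q)
w = 66531/2198 (w = 332655/(43690 + 100² - 427*100) = 332655/(43690 + 10000 - 42700) = 332655/10990 = 332655*(1/10990) = 66531/2198 ≈ 30.269)
(-268548 - 222053) + w = (-268548 - 222053) + 66531/2198 = -490601 + 66531/2198 = -1078274467/2198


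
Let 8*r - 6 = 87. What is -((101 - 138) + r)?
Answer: 203/8 ≈ 25.375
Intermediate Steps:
r = 93/8 (r = ¾ + (⅛)*87 = ¾ + 87/8 = 93/8 ≈ 11.625)
-((101 - 138) + r) = -((101 - 138) + 93/8) = -(-37 + 93/8) = -1*(-203/8) = 203/8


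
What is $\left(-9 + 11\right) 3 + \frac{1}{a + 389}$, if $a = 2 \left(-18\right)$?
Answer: $\frac{2119}{353} \approx 6.0028$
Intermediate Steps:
$a = -36$
$\left(-9 + 11\right) 3 + \frac{1}{a + 389} = \left(-9 + 11\right) 3 + \frac{1}{-36 + 389} = 2 \cdot 3 + \frac{1}{353} = 6 + \frac{1}{353} = \frac{2119}{353}$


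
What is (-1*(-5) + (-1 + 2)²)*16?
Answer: 96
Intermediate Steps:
(-1*(-5) + (-1 + 2)²)*16 = (5 + 1²)*16 = (5 + 1)*16 = 6*16 = 96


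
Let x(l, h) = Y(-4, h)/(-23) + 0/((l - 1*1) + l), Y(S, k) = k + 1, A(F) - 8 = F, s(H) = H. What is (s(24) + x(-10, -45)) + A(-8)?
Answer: 596/23 ≈ 25.913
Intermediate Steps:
A(F) = 8 + F
Y(S, k) = 1 + k
x(l, h) = -1/23 - h/23 (x(l, h) = (1 + h)/(-23) + 0/((l - 1*1) + l) = (1 + h)*(-1/23) + 0/((l - 1) + l) = (-1/23 - h/23) + 0/((-1 + l) + l) = (-1/23 - h/23) + 0/(-1 + 2*l) = (-1/23 - h/23) + 0 = -1/23 - h/23)
(s(24) + x(-10, -45)) + A(-8) = (24 + (-1/23 - 1/23*(-45))) + (8 - 8) = (24 + (-1/23 + 45/23)) + 0 = (24 + 44/23) + 0 = 596/23 + 0 = 596/23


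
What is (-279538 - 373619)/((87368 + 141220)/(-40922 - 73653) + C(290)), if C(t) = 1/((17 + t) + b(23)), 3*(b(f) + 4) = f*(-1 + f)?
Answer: 7059478702275/21540553 ≈ 3.2773e+5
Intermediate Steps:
b(f) = -4 + f*(-1 + f)/3 (b(f) = -4 + (f*(-1 + f))/3 = -4 + f*(-1 + f)/3)
C(t) = 1/(545/3 + t) (C(t) = 1/((17 + t) + (-4 - ⅓*23 + (⅓)*23²)) = 1/((17 + t) + (-4 - 23/3 + (⅓)*529)) = 1/((17 + t) + (-4 - 23/3 + 529/3)) = 1/((17 + t) + 494/3) = 1/(545/3 + t))
(-279538 - 373619)/((87368 + 141220)/(-40922 - 73653) + C(290)) = (-279538 - 373619)/((87368 + 141220)/(-40922 - 73653) + 3/(545 + 3*290)) = -653157/(228588/(-114575) + 3/(545 + 870)) = -653157/(228588*(-1/114575) + 3/1415) = -653157/(-228588/114575 + 3*(1/1415)) = -653157/(-228588/114575 + 3/1415) = -653157/(-64621659/32424725) = -653157*(-32424725/64621659) = 7059478702275/21540553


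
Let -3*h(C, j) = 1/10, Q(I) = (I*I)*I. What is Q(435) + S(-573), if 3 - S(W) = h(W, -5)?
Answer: 2469386341/30 ≈ 8.2313e+7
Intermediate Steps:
Q(I) = I³ (Q(I) = I²*I = I³)
h(C, j) = -1/30 (h(C, j) = -1/(3*10) = -⅓*⅒ = -1/30)
S(W) = 91/30 (S(W) = 3 - 1*(-1/30) = 3 + 1/30 = 91/30)
Q(435) + S(-573) = 435³ + 91/30 = 82312875 + 91/30 = 2469386341/30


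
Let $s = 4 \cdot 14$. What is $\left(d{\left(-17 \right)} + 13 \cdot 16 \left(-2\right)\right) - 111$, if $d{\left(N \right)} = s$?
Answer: $-471$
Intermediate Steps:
$s = 56$
$d{\left(N \right)} = 56$
$\left(d{\left(-17 \right)} + 13 \cdot 16 \left(-2\right)\right) - 111 = \left(56 + 13 \cdot 16 \left(-2\right)\right) - 111 = \left(56 + 208 \left(-2\right)\right) - 111 = \left(56 - 416\right) - 111 = -360 - 111 = -471$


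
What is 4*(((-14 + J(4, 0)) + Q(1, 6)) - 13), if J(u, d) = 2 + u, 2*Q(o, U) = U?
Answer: -72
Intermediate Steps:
Q(o, U) = U/2
4*(((-14 + J(4, 0)) + Q(1, 6)) - 13) = 4*(((-14 + (2 + 4)) + (1/2)*6) - 13) = 4*(((-14 + 6) + 3) - 13) = 4*((-8 + 3) - 13) = 4*(-5 - 13) = 4*(-18) = -72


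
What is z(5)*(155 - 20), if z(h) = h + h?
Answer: 1350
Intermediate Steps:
z(h) = 2*h
z(5)*(155 - 20) = (2*5)*(155 - 20) = 10*135 = 1350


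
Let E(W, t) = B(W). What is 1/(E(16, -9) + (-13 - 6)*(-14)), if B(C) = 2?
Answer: 1/268 ≈ 0.0037313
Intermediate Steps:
E(W, t) = 2
1/(E(16, -9) + (-13 - 6)*(-14)) = 1/(2 + (-13 - 6)*(-14)) = 1/(2 - 19*(-14)) = 1/(2 + 266) = 1/268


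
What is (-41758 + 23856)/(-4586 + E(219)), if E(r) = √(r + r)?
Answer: 41049286/10515479 + 8951*√438/10515479 ≈ 3.9215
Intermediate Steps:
E(r) = √2*√r (E(r) = √(2*r) = √2*√r)
(-41758 + 23856)/(-4586 + E(219)) = (-41758 + 23856)/(-4586 + √2*√219) = -17902/(-4586 + √438)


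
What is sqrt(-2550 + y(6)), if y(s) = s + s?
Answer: 3*I*sqrt(282) ≈ 50.379*I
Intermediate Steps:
y(s) = 2*s
sqrt(-2550 + y(6)) = sqrt(-2550 + 2*6) = sqrt(-2550 + 12) = sqrt(-2538) = 3*I*sqrt(282)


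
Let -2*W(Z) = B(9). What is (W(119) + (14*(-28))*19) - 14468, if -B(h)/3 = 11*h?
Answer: -43535/2 ≈ -21768.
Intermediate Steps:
B(h) = -33*h
W(Z) = 297/2 (W(Z) = -(-33)*9/2 = -½*(-297) = 297/2)
(W(119) + (14*(-28))*19) - 14468 = (297/2 + (14*(-28))*19) - 14468 = (297/2 - 392*19) - 14468 = (297/2 - 7448) - 14468 = -14599/2 - 14468 = -43535/2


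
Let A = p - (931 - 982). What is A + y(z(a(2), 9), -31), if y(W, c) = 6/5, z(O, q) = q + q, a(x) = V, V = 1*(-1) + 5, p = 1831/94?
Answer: 33689/470 ≈ 71.679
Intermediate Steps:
p = 1831/94 (p = 1831*(1/94) = 1831/94 ≈ 19.479)
V = 4 (V = -1 + 5 = 4)
a(x) = 4
z(O, q) = 2*q
y(W, c) = 6/5 (y(W, c) = 6*(⅕) = 6/5)
A = 6625/94 (A = 1831/94 - (931 - 982) = 1831/94 - 1*(-51) = 1831/94 + 51 = 6625/94 ≈ 70.479)
A + y(z(a(2), 9), -31) = 6625/94 + 6/5 = 33689/470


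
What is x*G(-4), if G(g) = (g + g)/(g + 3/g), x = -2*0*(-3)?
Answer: 0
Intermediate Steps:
x = 0 (x = 0*(-3) = 0)
G(g) = 2*g/(g + 3/g) (G(g) = (2*g)/(g + 3/g) = 2*g/(g + 3/g))
x*G(-4) = 0*(2*(-4)²/(3 + (-4)²)) = 0*(2*16/(3 + 16)) = 0*(2*16/19) = 0*(2*16*(1/19)) = 0*(32/19) = 0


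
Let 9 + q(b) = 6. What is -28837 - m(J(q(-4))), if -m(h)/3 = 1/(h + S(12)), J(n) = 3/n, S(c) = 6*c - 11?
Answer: -576739/20 ≈ -28837.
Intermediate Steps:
q(b) = -3 (q(b) = -9 + 6 = -3)
S(c) = -11 + 6*c
m(h) = -3/(61 + h) (m(h) = -3/(h + (-11 + 6*12)) = -3/(h + (-11 + 72)) = -3/(h + 61) = -3/(61 + h))
-28837 - m(J(q(-4))) = -28837 - (-3)/(61 + 3/(-3)) = -28837 - (-3)/(61 + 3*(-⅓)) = -28837 - (-3)/(61 - 1) = -28837 - (-3)/60 = -28837 - 1*(-1/20) = -28837 + 1/20 = -576739/20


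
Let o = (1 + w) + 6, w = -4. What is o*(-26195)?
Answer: -78585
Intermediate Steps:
o = 3 (o = (1 - 4) + 6 = -3 + 6 = 3)
o*(-26195) = 3*(-26195) = -78585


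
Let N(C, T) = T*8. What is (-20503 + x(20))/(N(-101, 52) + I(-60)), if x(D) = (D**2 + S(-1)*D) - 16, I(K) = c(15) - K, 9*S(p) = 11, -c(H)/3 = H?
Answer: -180851/3879 ≈ -46.623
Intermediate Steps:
c(H) = -3*H
S(p) = 11/9 (S(p) = (1/9)*11 = 11/9)
I(K) = -45 - K (I(K) = -3*15 - K = -45 - K)
x(D) = -16 + D**2 + 11*D/9 (x(D) = (D**2 + 11*D/9) - 16 = -16 + D**2 + 11*D/9)
N(C, T) = 8*T
(-20503 + x(20))/(N(-101, 52) + I(-60)) = (-20503 + (-16 + 20**2 + (11/9)*20))/(8*52 + (-45 - 1*(-60))) = (-20503 + (-16 + 400 + 220/9))/(416 + (-45 + 60)) = (-20503 + 3676/9)/(416 + 15) = -180851/9/431 = -180851/9*1/431 = -180851/3879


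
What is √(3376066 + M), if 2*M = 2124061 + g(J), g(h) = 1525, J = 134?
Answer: 31*√4619 ≈ 2106.9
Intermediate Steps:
M = 1062793 (M = (2124061 + 1525)/2 = (½)*2125586 = 1062793)
√(3376066 + M) = √(3376066 + 1062793) = √4438859 = 31*√4619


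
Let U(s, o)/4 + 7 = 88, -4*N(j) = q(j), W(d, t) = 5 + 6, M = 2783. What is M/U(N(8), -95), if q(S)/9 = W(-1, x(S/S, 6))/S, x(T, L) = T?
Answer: 2783/324 ≈ 8.5895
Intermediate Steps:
W(d, t) = 11
q(S) = 99/S (q(S) = 9*(11/S) = 99/S)
N(j) = -99/(4*j)
U(s, o) = 324 (U(s, o) = -28 + 4*88 = -28 + 352 = 324)
M/U(N(8), -95) = 2783/324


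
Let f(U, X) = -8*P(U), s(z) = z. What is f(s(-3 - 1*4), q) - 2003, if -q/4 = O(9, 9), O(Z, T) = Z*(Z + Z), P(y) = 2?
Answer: -2019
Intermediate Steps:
O(Z, T) = 2*Z**2 (O(Z, T) = Z*(2*Z) = 2*Z**2)
q = -648 (q = -8*9**2 = -8*81 = -4*162 = -648)
f(U, X) = -16 (f(U, X) = -8*2 = -16)
f(s(-3 - 1*4), q) - 2003 = -16 - 2003 = -2019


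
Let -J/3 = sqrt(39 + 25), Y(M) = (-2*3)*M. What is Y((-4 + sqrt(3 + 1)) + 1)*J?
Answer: -144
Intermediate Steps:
Y(M) = -6*M
J = -24 (J = -3*sqrt(39 + 25) = -3*sqrt(64) = -3*8 = -24)
Y((-4 + sqrt(3 + 1)) + 1)*J = -6*((-4 + sqrt(3 + 1)) + 1)*(-24) = -6*((-4 + sqrt(4)) + 1)*(-24) = -6*((-4 + 2) + 1)*(-24) = -6*(-2 + 1)*(-24) = -6*(-1)*(-24) = 6*(-24) = -144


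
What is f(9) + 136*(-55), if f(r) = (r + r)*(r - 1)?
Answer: -7336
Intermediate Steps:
f(r) = 2*r*(-1 + r) (f(r) = (2*r)*(-1 + r) = 2*r*(-1 + r))
f(9) + 136*(-55) = 2*9*(-1 + 9) + 136*(-55) = 2*9*8 - 7480 = 144 - 7480 = -7336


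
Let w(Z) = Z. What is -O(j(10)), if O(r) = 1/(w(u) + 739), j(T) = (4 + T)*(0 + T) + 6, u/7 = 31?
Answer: -1/956 ≈ -0.0010460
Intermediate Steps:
u = 217 (u = 7*31 = 217)
j(T) = 6 + T*(4 + T) (j(T) = (4 + T)*T + 6 = T*(4 + T) + 6 = 6 + T*(4 + T))
O(r) = 1/956 (O(r) = 1/(217 + 739) = 1/956)
-O(j(10)) = -1*1/956 = -1/956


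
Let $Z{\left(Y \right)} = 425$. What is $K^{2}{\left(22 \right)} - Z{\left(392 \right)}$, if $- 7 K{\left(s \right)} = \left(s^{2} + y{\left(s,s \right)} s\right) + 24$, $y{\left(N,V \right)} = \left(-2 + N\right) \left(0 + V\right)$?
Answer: $\frac{103774519}{49} \approx 2.1178 \cdot 10^{6}$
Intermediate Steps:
$y{\left(N,V \right)} = V \left(-2 + N\right)$ ($y{\left(N,V \right)} = \left(-2 + N\right) V = V \left(-2 + N\right)$)
$K{\left(s \right)} = - \frac{24}{7} - \frac{s^{2}}{7} - \frac{s^{2} \left(-2 + s\right)}{7}$ ($K{\left(s \right)} = - \frac{\left(s^{2} + s \left(-2 + s\right) s\right) + 24}{7} = - \frac{\left(s^{2} + s^{2} \left(-2 + s\right)\right) + 24}{7} = - \frac{24 + s^{2} + s^{2} \left(-2 + s\right)}{7} = - \frac{24}{7} - \frac{s^{2}}{7} - \frac{s^{2} \left(-2 + s\right)}{7}$)
$K^{2}{\left(22 \right)} - Z{\left(392 \right)} = \left(- \frac{24}{7} - \frac{22^{3}}{7} + \frac{22^{2}}{7}\right)^{2} - 425 = \left(- \frac{24}{7} - \frac{10648}{7} + \frac{1}{7} \cdot 484\right)^{2} - 425 = \left(- \frac{24}{7} - \frac{10648}{7} + \frac{484}{7}\right)^{2} - 425 = \left(- \frac{10188}{7}\right)^{2} - 425 = \frac{103795344}{49} - 425 = \frac{103774519}{49}$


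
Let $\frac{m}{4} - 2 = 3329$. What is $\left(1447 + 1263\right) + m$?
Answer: $16034$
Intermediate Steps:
$m = 13324$ ($m = 8 + 4 \cdot 3329 = 8 + 13316 = 13324$)
$\left(1447 + 1263\right) + m = \left(1447 + 1263\right) + 13324 = 2710 + 13324 = 16034$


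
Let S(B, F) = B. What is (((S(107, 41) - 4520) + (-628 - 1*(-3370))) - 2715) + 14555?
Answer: 10169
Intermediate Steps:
(((S(107, 41) - 4520) + (-628 - 1*(-3370))) - 2715) + 14555 = (((107 - 4520) + (-628 - 1*(-3370))) - 2715) + 14555 = ((-4413 + (-628 + 3370)) - 2715) + 14555 = ((-4413 + 2742) - 2715) + 14555 = (-1671 - 2715) + 14555 = -4386 + 14555 = 10169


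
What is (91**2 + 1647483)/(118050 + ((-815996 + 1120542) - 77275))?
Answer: 1655764/345321 ≈ 4.7949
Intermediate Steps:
(91**2 + 1647483)/(118050 + ((-815996 + 1120542) - 77275)) = (8281 + 1647483)/(118050 + (304546 - 77275)) = 1655764/(118050 + 227271) = 1655764/345321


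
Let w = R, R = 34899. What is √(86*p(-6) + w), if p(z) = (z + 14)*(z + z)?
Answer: √26643 ≈ 163.23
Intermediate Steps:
p(z) = 2*z*(14 + z) (p(z) = (14 + z)*(2*z) = 2*z*(14 + z))
w = 34899
√(86*p(-6) + w) = √(86*(2*(-6)*(14 - 6)) + 34899) = √(86*(2*(-6)*8) + 34899) = √(86*(-96) + 34899) = √(-8256 + 34899) = √26643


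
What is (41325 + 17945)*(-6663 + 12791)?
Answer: 363206560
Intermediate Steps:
(41325 + 17945)*(-6663 + 12791) = 59270*6128 = 363206560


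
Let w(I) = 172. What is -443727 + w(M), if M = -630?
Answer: -443555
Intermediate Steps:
-443727 + w(M) = -443727 + 172 = -443555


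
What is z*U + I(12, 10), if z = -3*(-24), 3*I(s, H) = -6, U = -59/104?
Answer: -557/13 ≈ -42.846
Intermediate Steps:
U = -59/104 (U = -59*1/104 = -59/104 ≈ -0.56731)
I(s, H) = -2 (I(s, H) = (⅓)*(-6) = -2)
z = 72
z*U + I(12, 10) = 72*(-59/104) - 2 = -531/13 - 2 = -557/13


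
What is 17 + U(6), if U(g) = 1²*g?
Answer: 23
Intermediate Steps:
U(g) = g (U(g) = 1*g = g)
17 + U(6) = 17 + 6 = 23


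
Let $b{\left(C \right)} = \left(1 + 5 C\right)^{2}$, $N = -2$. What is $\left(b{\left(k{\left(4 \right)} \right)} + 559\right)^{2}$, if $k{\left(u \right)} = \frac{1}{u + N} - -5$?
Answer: $\frac{30085225}{16} \approx 1.8803 \cdot 10^{6}$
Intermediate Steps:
$k{\left(u \right)} = 5 + \frac{1}{-2 + u}$ ($k{\left(u \right)} = \frac{1}{u - 2} - -5 = \frac{1}{-2 + u} + 5 = 5 + \frac{1}{-2 + u}$)
$\left(b{\left(k{\left(4 \right)} \right)} + 559\right)^{2} = \left(\left(1 + 5 \frac{-9 + 5 \cdot 4}{-2 + 4}\right)^{2} + 559\right)^{2} = \left(\left(1 + 5 \frac{-9 + 20}{2}\right)^{2} + 559\right)^{2} = \left(\left(1 + 5 \cdot \frac{1}{2} \cdot 11\right)^{2} + 559\right)^{2} = \left(\left(1 + 5 \cdot \frac{11}{2}\right)^{2} + 559\right)^{2} = \left(\left(1 + \frac{55}{2}\right)^{2} + 559\right)^{2} = \left(\left(\frac{57}{2}\right)^{2} + 559\right)^{2} = \left(\frac{3249}{4} + 559\right)^{2} = \left(\frac{5485}{4}\right)^{2} = \frac{30085225}{16}$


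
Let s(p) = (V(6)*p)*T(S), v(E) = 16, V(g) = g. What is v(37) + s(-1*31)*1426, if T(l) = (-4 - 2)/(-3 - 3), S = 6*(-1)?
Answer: -265220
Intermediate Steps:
S = -6
T(l) = 1 (T(l) = -6/(-6) = -6*(-⅙) = 1)
s(p) = 6*p (s(p) = (6*p)*1 = 6*p)
v(37) + s(-1*31)*1426 = 16 + (6*(-1*31))*1426 = 16 + (6*(-31))*1426 = 16 - 186*1426 = 16 - 265236 = -265220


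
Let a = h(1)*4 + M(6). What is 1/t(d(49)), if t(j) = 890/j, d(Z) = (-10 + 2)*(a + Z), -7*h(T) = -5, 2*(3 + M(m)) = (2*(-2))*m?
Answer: -1032/3115 ≈ -0.33130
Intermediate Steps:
M(m) = -3 - 2*m (M(m) = -3 + ((2*(-2))*m)/2 = -3 + (-4*m)/2 = -3 - 2*m)
h(T) = 5/7 (h(T) = -⅐*(-5) = 5/7)
a = -85/7 (a = (5/7)*4 + (-3 - 2*6) = 20/7 + (-3 - 12) = 20/7 - 15 = -85/7 ≈ -12.143)
d(Z) = 680/7 - 8*Z (d(Z) = (-10 + 2)*(-85/7 + Z) = -8*(-85/7 + Z) = 680/7 - 8*Z)
1/t(d(49)) = 1/(890/(680/7 - 8*49)) = 1/(890/(680/7 - 392)) = 1/(890/(-2064/7)) = 1/(890*(-7/2064)) = 1/(-3115/1032) = -1032/3115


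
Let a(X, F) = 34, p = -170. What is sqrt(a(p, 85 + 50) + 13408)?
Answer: sqrt(13442) ≈ 115.94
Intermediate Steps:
sqrt(a(p, 85 + 50) + 13408) = sqrt(34 + 13408) = sqrt(13442)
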